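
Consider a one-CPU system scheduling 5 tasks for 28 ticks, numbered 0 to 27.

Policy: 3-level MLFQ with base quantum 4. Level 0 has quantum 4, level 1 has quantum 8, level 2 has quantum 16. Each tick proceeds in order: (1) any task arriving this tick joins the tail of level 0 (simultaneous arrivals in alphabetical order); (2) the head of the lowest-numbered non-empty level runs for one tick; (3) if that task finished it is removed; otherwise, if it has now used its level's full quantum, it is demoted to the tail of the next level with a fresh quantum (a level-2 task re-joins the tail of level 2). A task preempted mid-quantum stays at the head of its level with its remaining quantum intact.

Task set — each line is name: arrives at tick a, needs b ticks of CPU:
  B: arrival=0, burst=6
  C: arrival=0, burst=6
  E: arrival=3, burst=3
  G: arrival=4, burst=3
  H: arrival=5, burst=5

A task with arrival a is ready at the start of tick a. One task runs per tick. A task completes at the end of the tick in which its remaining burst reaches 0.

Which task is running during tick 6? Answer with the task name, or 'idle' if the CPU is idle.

running at tick 6 = C

t=0: L0/L1/L2 = BC/-/- → run B
t=1: L0/L1/L2 = BC/-/- → run B
t=2: L0/L1/L2 = BC/-/- → run B
t=3: L0/L1/L2 = BCE/-/- → run B
t=4: L0/L1/L2 = CEG/B/- → run C
t=5: L0/L1/L2 = CEGH/B/- → run C
t=6: L0/L1/L2 = CEGH/B/- → run C
t=7: L0/L1/L2 = CEGH/B/- → run C
t=8: L0/L1/L2 = EGH/BC/- → run E
t=9: L0/L1/L2 = EGH/BC/- → run E
t=10: L0/L1/L2 = EGH/BC/- → run E
t=11: L0/L1/L2 = GH/BC/- → run G
t=12: L0/L1/L2 = GH/BC/- → run G
t=13: L0/L1/L2 = GH/BC/- → run G
t=14: L0/L1/L2 = H/BC/- → run H
t=15: L0/L1/L2 = H/BC/- → run H
t=16: L0/L1/L2 = H/BC/- → run H
t=17: L0/L1/L2 = H/BC/- → run H
t=18: L0/L1/L2 = -/BCH/- → run B
t=19: L0/L1/L2 = -/BCH/- → run B
t=20: L0/L1/L2 = -/CH/- → run C
t=21: L0/L1/L2 = -/CH/- → run C
t=22: L0/L1/L2 = -/H/- → run H
t=23: (idle)
t=24: (idle)
t=25: (idle)
t=26: (idle)
t=27: (idle)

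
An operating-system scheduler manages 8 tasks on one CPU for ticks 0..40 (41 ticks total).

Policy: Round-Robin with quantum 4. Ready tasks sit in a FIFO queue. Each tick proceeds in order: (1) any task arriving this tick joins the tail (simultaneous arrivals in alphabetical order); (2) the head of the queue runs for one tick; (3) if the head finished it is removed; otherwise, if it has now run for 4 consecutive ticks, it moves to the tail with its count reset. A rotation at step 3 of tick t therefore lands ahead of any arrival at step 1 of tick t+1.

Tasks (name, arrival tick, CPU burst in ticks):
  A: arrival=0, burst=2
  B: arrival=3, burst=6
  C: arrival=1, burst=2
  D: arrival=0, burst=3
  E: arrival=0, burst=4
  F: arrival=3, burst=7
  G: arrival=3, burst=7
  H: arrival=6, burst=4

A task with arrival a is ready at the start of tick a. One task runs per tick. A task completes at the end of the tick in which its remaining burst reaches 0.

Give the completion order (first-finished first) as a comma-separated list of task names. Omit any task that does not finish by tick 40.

completion order = A, D, E, C, H, B, F, G

t=0: queue=[A,D,E] q_used=0 → run A
t=1: queue=[A,D,E,C] q_used=1 → run A
t=2: queue=[D,E,C] q_used=0 → run D
t=3: queue=[D,E,C,B,F,G] q_used=1 → run D
t=4: queue=[D,E,C,B,F,G] q_used=2 → run D
t=5: queue=[E,C,B,F,G] q_used=0 → run E
t=6: queue=[E,C,B,F,G,H] q_used=1 → run E
t=7: queue=[E,C,B,F,G,H] q_used=2 → run E
t=8: queue=[E,C,B,F,G,H] q_used=3 → run E
t=9: queue=[C,B,F,G,H] q_used=0 → run C
t=10: queue=[C,B,F,G,H] q_used=1 → run C
t=11: queue=[B,F,G,H] q_used=0 → run B
t=12: queue=[B,F,G,H] q_used=1 → run B
t=13: queue=[B,F,G,H] q_used=2 → run B
t=14: queue=[B,F,G,H] q_used=3 → run B
t=15: queue=[F,G,H,B] q_used=0 → run F
t=16: queue=[F,G,H,B] q_used=1 → run F
t=17: queue=[F,G,H,B] q_used=2 → run F
t=18: queue=[F,G,H,B] q_used=3 → run F
t=19: queue=[G,H,B,F] q_used=0 → run G
t=20: queue=[G,H,B,F] q_used=1 → run G
t=21: queue=[G,H,B,F] q_used=2 → run G
t=22: queue=[G,H,B,F] q_used=3 → run G
t=23: queue=[H,B,F,G] q_used=0 → run H
t=24: queue=[H,B,F,G] q_used=1 → run H
t=25: queue=[H,B,F,G] q_used=2 → run H
t=26: queue=[H,B,F,G] q_used=3 → run H
t=27: queue=[B,F,G] q_used=0 → run B
t=28: queue=[B,F,G] q_used=1 → run B
t=29: queue=[F,G] q_used=0 → run F
t=30: queue=[F,G] q_used=1 → run F
t=31: queue=[F,G] q_used=2 → run F
t=32: queue=[G] q_used=0 → run G
t=33: queue=[G] q_used=1 → run G
t=34: queue=[G] q_used=2 → run G
t=35: (idle)
t=36: (idle)
t=37: (idle)
t=38: (idle)
t=39: (idle)
t=40: (idle)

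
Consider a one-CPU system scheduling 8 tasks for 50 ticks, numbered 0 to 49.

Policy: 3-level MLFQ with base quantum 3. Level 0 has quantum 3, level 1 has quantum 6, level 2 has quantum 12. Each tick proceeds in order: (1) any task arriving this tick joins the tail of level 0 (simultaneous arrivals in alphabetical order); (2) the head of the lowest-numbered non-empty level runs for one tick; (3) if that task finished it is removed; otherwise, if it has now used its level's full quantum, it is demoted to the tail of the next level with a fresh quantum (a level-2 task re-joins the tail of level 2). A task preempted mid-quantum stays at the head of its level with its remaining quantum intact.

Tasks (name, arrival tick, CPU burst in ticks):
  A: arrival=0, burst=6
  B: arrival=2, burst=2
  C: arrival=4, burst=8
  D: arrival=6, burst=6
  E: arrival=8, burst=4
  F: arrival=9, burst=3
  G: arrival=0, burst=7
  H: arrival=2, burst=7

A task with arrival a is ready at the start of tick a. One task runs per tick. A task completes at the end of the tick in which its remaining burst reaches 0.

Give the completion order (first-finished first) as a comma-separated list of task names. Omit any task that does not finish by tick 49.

t=0: L0/L1/L2 = AG/-/- → run A
t=1: L0/L1/L2 = AG/-/- → run A
t=2: L0/L1/L2 = AGBH/-/- → run A
t=3: L0/L1/L2 = GBH/A/- → run G
t=4: L0/L1/L2 = GBHC/A/- → run G
t=5: L0/L1/L2 = GBHC/A/- → run G
t=6: L0/L1/L2 = BHCD/AG/- → run B
t=7: L0/L1/L2 = BHCD/AG/- → run B
t=8: L0/L1/L2 = HCDE/AG/- → run H
t=9: L0/L1/L2 = HCDEF/AG/- → run H
t=10: L0/L1/L2 = HCDEF/AG/- → run H
t=11: L0/L1/L2 = CDEF/AGH/- → run C
t=12: L0/L1/L2 = CDEF/AGH/- → run C
t=13: L0/L1/L2 = CDEF/AGH/- → run C
t=14: L0/L1/L2 = DEF/AGHC/- → run D
t=15: L0/L1/L2 = DEF/AGHC/- → run D
t=16: L0/L1/L2 = DEF/AGHC/- → run D
t=17: L0/L1/L2 = EF/AGHCD/- → run E
t=18: L0/L1/L2 = EF/AGHCD/- → run E
t=19: L0/L1/L2 = EF/AGHCD/- → run E
t=20: L0/L1/L2 = F/AGHCDE/- → run F
t=21: L0/L1/L2 = F/AGHCDE/- → run F
t=22: L0/L1/L2 = F/AGHCDE/- → run F
t=23: L0/L1/L2 = -/AGHCDE/- → run A
t=24: L0/L1/L2 = -/AGHCDE/- → run A
t=25: L0/L1/L2 = -/AGHCDE/- → run A
t=26: L0/L1/L2 = -/GHCDE/- → run G
t=27: L0/L1/L2 = -/GHCDE/- → run G
t=28: L0/L1/L2 = -/GHCDE/- → run G
t=29: L0/L1/L2 = -/GHCDE/- → run G
t=30: L0/L1/L2 = -/HCDE/- → run H
t=31: L0/L1/L2 = -/HCDE/- → run H
t=32: L0/L1/L2 = -/HCDE/- → run H
t=33: L0/L1/L2 = -/HCDE/- → run H
t=34: L0/L1/L2 = -/CDE/- → run C
t=35: L0/L1/L2 = -/CDE/- → run C
t=36: L0/L1/L2 = -/CDE/- → run C
t=37: L0/L1/L2 = -/CDE/- → run C
t=38: L0/L1/L2 = -/CDE/- → run C
t=39: L0/L1/L2 = -/DE/- → run D
t=40: L0/L1/L2 = -/DE/- → run D
t=41: L0/L1/L2 = -/DE/- → run D
t=42: L0/L1/L2 = -/E/- → run E
t=43: (idle)
t=44: (idle)
t=45: (idle)
t=46: (idle)
t=47: (idle)
t=48: (idle)
t=49: (idle)

completion order = B, F, A, G, H, C, D, E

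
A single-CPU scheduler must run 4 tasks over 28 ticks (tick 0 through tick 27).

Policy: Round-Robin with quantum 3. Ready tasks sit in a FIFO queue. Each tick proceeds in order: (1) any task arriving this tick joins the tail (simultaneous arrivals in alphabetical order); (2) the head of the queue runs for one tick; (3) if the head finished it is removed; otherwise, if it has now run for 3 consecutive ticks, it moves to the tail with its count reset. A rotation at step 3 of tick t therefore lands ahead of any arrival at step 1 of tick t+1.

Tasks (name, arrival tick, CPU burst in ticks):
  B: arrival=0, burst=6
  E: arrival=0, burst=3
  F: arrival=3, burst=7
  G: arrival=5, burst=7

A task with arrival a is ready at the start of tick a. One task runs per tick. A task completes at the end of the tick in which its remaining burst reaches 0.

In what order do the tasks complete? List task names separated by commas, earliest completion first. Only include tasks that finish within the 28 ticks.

completion order = E, B, F, G

t=0: queue=[B,E] q_used=0 → run B
t=1: queue=[B,E] q_used=1 → run B
t=2: queue=[B,E] q_used=2 → run B
t=3: queue=[E,B,F] q_used=0 → run E
t=4: queue=[E,B,F] q_used=1 → run E
t=5: queue=[E,B,F,G] q_used=2 → run E
t=6: queue=[B,F,G] q_used=0 → run B
t=7: queue=[B,F,G] q_used=1 → run B
t=8: queue=[B,F,G] q_used=2 → run B
t=9: queue=[F,G] q_used=0 → run F
t=10: queue=[F,G] q_used=1 → run F
t=11: queue=[F,G] q_used=2 → run F
t=12: queue=[G,F] q_used=0 → run G
t=13: queue=[G,F] q_used=1 → run G
t=14: queue=[G,F] q_used=2 → run G
t=15: queue=[F,G] q_used=0 → run F
t=16: queue=[F,G] q_used=1 → run F
t=17: queue=[F,G] q_used=2 → run F
t=18: queue=[G,F] q_used=0 → run G
t=19: queue=[G,F] q_used=1 → run G
t=20: queue=[G,F] q_used=2 → run G
t=21: queue=[F,G] q_used=0 → run F
t=22: queue=[G] q_used=0 → run G
t=23: (idle)
t=24: (idle)
t=25: (idle)
t=26: (idle)
t=27: (idle)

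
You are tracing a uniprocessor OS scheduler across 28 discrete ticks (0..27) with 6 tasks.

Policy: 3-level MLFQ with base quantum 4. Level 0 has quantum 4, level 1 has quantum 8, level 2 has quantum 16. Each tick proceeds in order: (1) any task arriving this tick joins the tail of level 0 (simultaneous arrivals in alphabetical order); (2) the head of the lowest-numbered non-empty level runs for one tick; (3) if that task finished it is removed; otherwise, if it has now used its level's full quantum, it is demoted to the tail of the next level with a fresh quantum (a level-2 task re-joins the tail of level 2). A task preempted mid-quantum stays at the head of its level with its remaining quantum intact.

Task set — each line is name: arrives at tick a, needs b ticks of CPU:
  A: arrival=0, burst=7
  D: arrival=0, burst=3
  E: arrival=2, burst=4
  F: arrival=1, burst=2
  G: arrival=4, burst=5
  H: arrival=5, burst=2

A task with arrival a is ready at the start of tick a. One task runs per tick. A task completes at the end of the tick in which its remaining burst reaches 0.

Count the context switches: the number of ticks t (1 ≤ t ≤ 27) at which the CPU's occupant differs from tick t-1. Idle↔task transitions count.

t=0: L0/L1/L2 = AD/-/- → run A
t=1: L0/L1/L2 = ADF/-/- → run A
t=2: L0/L1/L2 = ADFE/-/- → run A
t=3: L0/L1/L2 = ADFE/-/- → run A
t=4: L0/L1/L2 = DFEG/A/- → run D
t=5: L0/L1/L2 = DFEGH/A/- → run D
t=6: L0/L1/L2 = DFEGH/A/- → run D
t=7: L0/L1/L2 = FEGH/A/- → run F
t=8: L0/L1/L2 = FEGH/A/- → run F
t=9: L0/L1/L2 = EGH/A/- → run E
t=10: L0/L1/L2 = EGH/A/- → run E
t=11: L0/L1/L2 = EGH/A/- → run E
t=12: L0/L1/L2 = EGH/A/- → run E
t=13: L0/L1/L2 = GH/A/- → run G
t=14: L0/L1/L2 = GH/A/- → run G
t=15: L0/L1/L2 = GH/A/- → run G
t=16: L0/L1/L2 = GH/A/- → run G
t=17: L0/L1/L2 = H/AG/- → run H
t=18: L0/L1/L2 = H/AG/- → run H
t=19: L0/L1/L2 = -/AG/- → run A
t=20: L0/L1/L2 = -/AG/- → run A
t=21: L0/L1/L2 = -/AG/- → run A
t=22: L0/L1/L2 = -/G/- → run G
t=23: (idle)
t=24: (idle)
t=25: (idle)
t=26: (idle)
t=27: (idle)

context switches = 8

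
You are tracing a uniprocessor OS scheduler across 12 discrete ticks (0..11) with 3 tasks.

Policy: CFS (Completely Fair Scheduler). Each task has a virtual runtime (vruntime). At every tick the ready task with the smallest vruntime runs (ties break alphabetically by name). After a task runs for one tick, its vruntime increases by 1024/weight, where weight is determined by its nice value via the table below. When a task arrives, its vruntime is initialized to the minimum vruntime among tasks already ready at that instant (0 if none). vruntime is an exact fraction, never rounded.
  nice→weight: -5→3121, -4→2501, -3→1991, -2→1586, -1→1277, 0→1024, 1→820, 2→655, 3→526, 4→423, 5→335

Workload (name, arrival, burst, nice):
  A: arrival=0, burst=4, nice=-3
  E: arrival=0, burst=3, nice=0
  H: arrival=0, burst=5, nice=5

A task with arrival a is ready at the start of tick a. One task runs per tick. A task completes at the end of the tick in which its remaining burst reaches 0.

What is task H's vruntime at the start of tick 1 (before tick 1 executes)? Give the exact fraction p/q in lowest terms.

t=0: vr[A=0 E=0 H=0] → run A
t=1: vr[A=1024/1991 E=0 H=0] → run E
t=2: vr[A=1024/1991 E=1 H=0] → run H
t=3: vr[A=1024/1991 E=1 H=1024/335] → run A
t=4: vr[A=2048/1991 E=1 H=1024/335] → run E
t=5: vr[A=2048/1991 E=2 H=1024/335] → run A
t=6: vr[A=3072/1991 E=2 H=1024/335] → run A
t=7: vr[E=2 H=1024/335] → run E
t=8: vr[H=1024/335] → run H
t=9: vr[H=2048/335] → run H
t=10: vr[H=3072/335] → run H
t=11: vr[H=4096/335] → run H

vruntime(H, start of tick 1) = 0/1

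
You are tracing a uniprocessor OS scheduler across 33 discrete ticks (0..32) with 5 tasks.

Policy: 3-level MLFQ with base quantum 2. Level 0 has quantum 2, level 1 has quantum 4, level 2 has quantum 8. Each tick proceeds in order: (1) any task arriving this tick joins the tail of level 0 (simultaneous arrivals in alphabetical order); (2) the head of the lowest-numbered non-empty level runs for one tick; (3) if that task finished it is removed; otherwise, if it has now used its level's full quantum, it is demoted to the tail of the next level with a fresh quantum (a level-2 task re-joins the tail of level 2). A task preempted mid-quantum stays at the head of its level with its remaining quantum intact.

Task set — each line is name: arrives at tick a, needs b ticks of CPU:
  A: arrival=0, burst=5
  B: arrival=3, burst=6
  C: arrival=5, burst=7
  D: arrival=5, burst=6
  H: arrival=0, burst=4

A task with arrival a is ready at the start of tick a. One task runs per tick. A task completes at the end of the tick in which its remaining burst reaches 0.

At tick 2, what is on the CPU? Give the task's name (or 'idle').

t=0: L0/L1/L2 = AH/-/- → run A
t=1: L0/L1/L2 = AH/-/- → run A
t=2: L0/L1/L2 = H/A/- → run H
t=3: L0/L1/L2 = HB/A/- → run H
t=4: L0/L1/L2 = B/AH/- → run B
t=5: L0/L1/L2 = BCD/AH/- → run B
t=6: L0/L1/L2 = CD/AHB/- → run C
t=7: L0/L1/L2 = CD/AHB/- → run C
t=8: L0/L1/L2 = D/AHBC/- → run D
t=9: L0/L1/L2 = D/AHBC/- → run D
t=10: L0/L1/L2 = -/AHBCD/- → run A
t=11: L0/L1/L2 = -/AHBCD/- → run A
t=12: L0/L1/L2 = -/AHBCD/- → run A
t=13: L0/L1/L2 = -/HBCD/- → run H
t=14: L0/L1/L2 = -/HBCD/- → run H
t=15: L0/L1/L2 = -/BCD/- → run B
t=16: L0/L1/L2 = -/BCD/- → run B
t=17: L0/L1/L2 = -/BCD/- → run B
t=18: L0/L1/L2 = -/BCD/- → run B
t=19: L0/L1/L2 = -/CD/- → run C
t=20: L0/L1/L2 = -/CD/- → run C
t=21: L0/L1/L2 = -/CD/- → run C
t=22: L0/L1/L2 = -/CD/- → run C
t=23: L0/L1/L2 = -/D/C → run D
t=24: L0/L1/L2 = -/D/C → run D
t=25: L0/L1/L2 = -/D/C → run D
t=26: L0/L1/L2 = -/D/C → run D
t=27: L0/L1/L2 = -/-/C → run C
t=28: (idle)
t=29: (idle)
t=30: (idle)
t=31: (idle)
t=32: (idle)

running at tick 2 = H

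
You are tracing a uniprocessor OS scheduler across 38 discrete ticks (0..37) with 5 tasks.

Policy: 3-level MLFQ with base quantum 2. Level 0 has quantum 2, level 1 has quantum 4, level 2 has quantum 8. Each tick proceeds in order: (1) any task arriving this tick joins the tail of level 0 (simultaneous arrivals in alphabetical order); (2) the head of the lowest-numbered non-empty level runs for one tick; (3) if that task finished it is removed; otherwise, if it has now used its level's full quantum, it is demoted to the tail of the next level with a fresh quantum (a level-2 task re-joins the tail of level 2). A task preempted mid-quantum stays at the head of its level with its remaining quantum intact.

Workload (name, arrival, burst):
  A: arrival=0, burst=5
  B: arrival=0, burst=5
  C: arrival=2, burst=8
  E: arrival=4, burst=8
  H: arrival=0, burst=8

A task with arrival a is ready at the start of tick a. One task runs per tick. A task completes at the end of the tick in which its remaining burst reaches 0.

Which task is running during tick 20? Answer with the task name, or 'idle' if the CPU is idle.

t=0: L0/L1/L2 = ABH/-/- → run A
t=1: L0/L1/L2 = ABH/-/- → run A
t=2: L0/L1/L2 = BHC/A/- → run B
t=3: L0/L1/L2 = BHC/A/- → run B
t=4: L0/L1/L2 = HCE/AB/- → run H
t=5: L0/L1/L2 = HCE/AB/- → run H
t=6: L0/L1/L2 = CE/ABH/- → run C
t=7: L0/L1/L2 = CE/ABH/- → run C
t=8: L0/L1/L2 = E/ABHC/- → run E
t=9: L0/L1/L2 = E/ABHC/- → run E
t=10: L0/L1/L2 = -/ABHCE/- → run A
t=11: L0/L1/L2 = -/ABHCE/- → run A
t=12: L0/L1/L2 = -/ABHCE/- → run A
t=13: L0/L1/L2 = -/BHCE/- → run B
t=14: L0/L1/L2 = -/BHCE/- → run B
t=15: L0/L1/L2 = -/BHCE/- → run B
t=16: L0/L1/L2 = -/HCE/- → run H
t=17: L0/L1/L2 = -/HCE/- → run H
t=18: L0/L1/L2 = -/HCE/- → run H
t=19: L0/L1/L2 = -/HCE/- → run H
t=20: L0/L1/L2 = -/CE/H → run C
t=21: L0/L1/L2 = -/CE/H → run C
t=22: L0/L1/L2 = -/CE/H → run C
t=23: L0/L1/L2 = -/CE/H → run C
t=24: L0/L1/L2 = -/E/HC → run E
t=25: L0/L1/L2 = -/E/HC → run E
t=26: L0/L1/L2 = -/E/HC → run E
t=27: L0/L1/L2 = -/E/HC → run E
t=28: L0/L1/L2 = -/-/HCE → run H
t=29: L0/L1/L2 = -/-/HCE → run H
t=30: L0/L1/L2 = -/-/CE → run C
t=31: L0/L1/L2 = -/-/CE → run C
t=32: L0/L1/L2 = -/-/E → run E
t=33: L0/L1/L2 = -/-/E → run E
t=34: (idle)
t=35: (idle)
t=36: (idle)
t=37: (idle)

running at tick 20 = C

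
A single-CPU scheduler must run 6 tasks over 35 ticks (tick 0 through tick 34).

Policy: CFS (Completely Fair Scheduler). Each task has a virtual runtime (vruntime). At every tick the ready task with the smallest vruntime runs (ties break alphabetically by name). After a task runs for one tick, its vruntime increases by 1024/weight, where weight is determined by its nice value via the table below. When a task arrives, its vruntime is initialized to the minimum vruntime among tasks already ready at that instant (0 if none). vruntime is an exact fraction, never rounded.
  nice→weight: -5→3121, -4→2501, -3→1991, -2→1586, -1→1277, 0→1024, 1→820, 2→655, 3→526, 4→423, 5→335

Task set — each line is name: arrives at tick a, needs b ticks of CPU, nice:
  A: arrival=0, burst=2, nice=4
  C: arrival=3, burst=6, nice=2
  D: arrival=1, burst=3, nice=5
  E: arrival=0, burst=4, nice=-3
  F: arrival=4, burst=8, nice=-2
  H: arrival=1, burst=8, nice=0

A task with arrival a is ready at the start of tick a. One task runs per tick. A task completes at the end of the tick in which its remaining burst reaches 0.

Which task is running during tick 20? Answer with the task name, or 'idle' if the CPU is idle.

running at tick 20 = F

t=0: vr[A=0 E=0] → run A
t=1: vr[A=1024/423 D=0 E=0 H=0] → run D
t=2: vr[A=1024/423 D=1024/335 E=0 H=0] → run E
t=3: vr[A=1024/423 C=0 D=1024/335 E=1024/1991 H=0] → run C
t=4: vr[A=1024/423 C=1024/655 D=1024/335 E=1024/1991 F=0 H=0] → run F
t=5: vr[A=1024/423 C=1024/655 D=1024/335 E=1024/1991 F=512/793 H=0] → run H
t=6: vr[A=1024/423 C=1024/655 D=1024/335 E=1024/1991 F=512/793 H=1] → run E
t=7: vr[A=1024/423 C=1024/655 D=1024/335 E=2048/1991 F=512/793 H=1] → run F
t=8: vr[A=1024/423 C=1024/655 D=1024/335 E=2048/1991 F=1024/793 H=1] → run H
t=9: vr[A=1024/423 C=1024/655 D=1024/335 E=2048/1991 F=1024/793 H=2] → run E
t=10: vr[A=1024/423 C=1024/655 D=1024/335 E=3072/1991 F=1024/793 H=2] → run F
t=11: vr[A=1024/423 C=1024/655 D=1024/335 E=3072/1991 F=1536/793 H=2] → run E
t=12: vr[A=1024/423 C=1024/655 D=1024/335 F=1536/793 H=2] → run C
t=13: vr[A=1024/423 C=2048/655 D=1024/335 F=1536/793 H=2] → run F
t=14: vr[A=1024/423 C=2048/655 D=1024/335 F=2048/793 H=2] → run H
t=15: vr[A=1024/423 C=2048/655 D=1024/335 F=2048/793 H=3] → run A
t=16: vr[C=2048/655 D=1024/335 F=2048/793 H=3] → run F
t=17: vr[C=2048/655 D=1024/335 F=2560/793 H=3] → run H
t=18: vr[C=2048/655 D=1024/335 F=2560/793 H=4] → run D
t=19: vr[C=2048/655 D=2048/335 F=2560/793 H=4] → run C
t=20: vr[C=3072/655 D=2048/335 F=2560/793 H=4] → run F
t=21: vr[C=3072/655 D=2048/335 F=3072/793 H=4] → run F
t=22: vr[C=3072/655 D=2048/335 F=3584/793 H=4] → run H
t=23: vr[C=3072/655 D=2048/335 F=3584/793 H=5] → run F
t=24: vr[C=3072/655 D=2048/335 H=5] → run C
t=25: vr[C=4096/655 D=2048/335 H=5] → run H
t=26: vr[C=4096/655 D=2048/335 H=6] → run H
t=27: vr[C=4096/655 D=2048/335 H=7] → run D
t=28: vr[C=4096/655 H=7] → run C
t=29: vr[C=1024/131 H=7] → run H
t=30: vr[C=1024/131] → run C
t=31: (idle)
t=32: (idle)
t=33: (idle)
t=34: (idle)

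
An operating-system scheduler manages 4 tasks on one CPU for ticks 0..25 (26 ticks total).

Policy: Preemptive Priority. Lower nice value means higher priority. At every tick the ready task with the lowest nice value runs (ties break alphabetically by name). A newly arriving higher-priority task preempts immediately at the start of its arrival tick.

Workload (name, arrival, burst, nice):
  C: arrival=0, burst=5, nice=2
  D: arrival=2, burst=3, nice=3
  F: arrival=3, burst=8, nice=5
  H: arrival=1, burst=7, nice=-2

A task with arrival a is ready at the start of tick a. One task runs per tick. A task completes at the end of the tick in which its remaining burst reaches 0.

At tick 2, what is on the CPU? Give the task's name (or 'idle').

t=0: ready={C} → run C
t=1: ready={C,H} → run H
t=2: ready={C,D,H} → run H
t=3: ready={C,D,F,H} → run H
t=4: ready={C,D,F,H} → run H
t=5: ready={C,D,F,H} → run H
t=6: ready={C,D,F,H} → run H
t=7: ready={C,D,F,H} → run H
t=8: ready={C,D,F} → run C
t=9: ready={C,D,F} → run C
t=10: ready={C,D,F} → run C
t=11: ready={C,D,F} → run C
t=12: ready={D,F} → run D
t=13: ready={D,F} → run D
t=14: ready={D,F} → run D
t=15: ready={F} → run F
t=16: ready={F} → run F
t=17: ready={F} → run F
t=18: ready={F} → run F
t=19: ready={F} → run F
t=20: ready={F} → run F
t=21: ready={F} → run F
t=22: ready={F} → run F
t=23: (idle)
t=24: (idle)
t=25: (idle)

running at tick 2 = H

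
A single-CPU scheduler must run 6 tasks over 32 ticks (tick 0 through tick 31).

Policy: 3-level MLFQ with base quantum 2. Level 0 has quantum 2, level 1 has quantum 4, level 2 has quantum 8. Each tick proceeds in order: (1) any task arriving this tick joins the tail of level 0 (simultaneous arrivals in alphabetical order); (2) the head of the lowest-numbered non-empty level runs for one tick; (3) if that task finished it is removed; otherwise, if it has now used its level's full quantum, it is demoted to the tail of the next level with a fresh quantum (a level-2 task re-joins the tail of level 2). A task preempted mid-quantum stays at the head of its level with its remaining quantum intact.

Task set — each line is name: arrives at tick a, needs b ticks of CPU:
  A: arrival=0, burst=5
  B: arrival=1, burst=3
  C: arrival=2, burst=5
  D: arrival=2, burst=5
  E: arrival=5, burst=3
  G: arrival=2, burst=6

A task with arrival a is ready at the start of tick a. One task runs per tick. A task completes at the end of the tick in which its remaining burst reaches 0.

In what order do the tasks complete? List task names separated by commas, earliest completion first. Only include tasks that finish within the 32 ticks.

completion order = A, B, C, D, G, E

t=0: L0/L1/L2 = A/-/- → run A
t=1: L0/L1/L2 = AB/-/- → run A
t=2: L0/L1/L2 = BCDG/A/- → run B
t=3: L0/L1/L2 = BCDG/A/- → run B
t=4: L0/L1/L2 = CDG/AB/- → run C
t=5: L0/L1/L2 = CDGE/AB/- → run C
t=6: L0/L1/L2 = DGE/ABC/- → run D
t=7: L0/L1/L2 = DGE/ABC/- → run D
t=8: L0/L1/L2 = GE/ABCD/- → run G
t=9: L0/L1/L2 = GE/ABCD/- → run G
t=10: L0/L1/L2 = E/ABCDG/- → run E
t=11: L0/L1/L2 = E/ABCDG/- → run E
t=12: L0/L1/L2 = -/ABCDGE/- → run A
t=13: L0/L1/L2 = -/ABCDGE/- → run A
t=14: L0/L1/L2 = -/ABCDGE/- → run A
t=15: L0/L1/L2 = -/BCDGE/- → run B
t=16: L0/L1/L2 = -/CDGE/- → run C
t=17: L0/L1/L2 = -/CDGE/- → run C
t=18: L0/L1/L2 = -/CDGE/- → run C
t=19: L0/L1/L2 = -/DGE/- → run D
t=20: L0/L1/L2 = -/DGE/- → run D
t=21: L0/L1/L2 = -/DGE/- → run D
t=22: L0/L1/L2 = -/GE/- → run G
t=23: L0/L1/L2 = -/GE/- → run G
t=24: L0/L1/L2 = -/GE/- → run G
t=25: L0/L1/L2 = -/GE/- → run G
t=26: L0/L1/L2 = -/E/- → run E
t=27: (idle)
t=28: (idle)
t=29: (idle)
t=30: (idle)
t=31: (idle)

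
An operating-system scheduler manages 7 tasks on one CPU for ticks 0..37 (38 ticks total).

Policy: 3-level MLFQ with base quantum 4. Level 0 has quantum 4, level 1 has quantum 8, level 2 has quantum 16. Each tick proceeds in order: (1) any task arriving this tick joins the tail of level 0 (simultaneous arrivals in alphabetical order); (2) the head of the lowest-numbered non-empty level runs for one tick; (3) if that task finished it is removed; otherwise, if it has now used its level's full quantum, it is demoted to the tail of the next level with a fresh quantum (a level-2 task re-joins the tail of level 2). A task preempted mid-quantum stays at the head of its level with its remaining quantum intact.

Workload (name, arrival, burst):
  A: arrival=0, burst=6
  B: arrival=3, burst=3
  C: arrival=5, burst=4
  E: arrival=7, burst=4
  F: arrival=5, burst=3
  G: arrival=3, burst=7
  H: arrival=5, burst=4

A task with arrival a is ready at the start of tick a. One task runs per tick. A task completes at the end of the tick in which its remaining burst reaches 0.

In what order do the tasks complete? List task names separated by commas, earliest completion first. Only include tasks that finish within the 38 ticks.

completion order = B, C, F, H, E, A, G

t=0: L0/L1/L2 = A/-/- → run A
t=1: L0/L1/L2 = A/-/- → run A
t=2: L0/L1/L2 = A/-/- → run A
t=3: L0/L1/L2 = ABG/-/- → run A
t=4: L0/L1/L2 = BG/A/- → run B
t=5: L0/L1/L2 = BGCFH/A/- → run B
t=6: L0/L1/L2 = BGCFH/A/- → run B
t=7: L0/L1/L2 = GCFHE/A/- → run G
t=8: L0/L1/L2 = GCFHE/A/- → run G
t=9: L0/L1/L2 = GCFHE/A/- → run G
t=10: L0/L1/L2 = GCFHE/A/- → run G
t=11: L0/L1/L2 = CFHE/AG/- → run C
t=12: L0/L1/L2 = CFHE/AG/- → run C
t=13: L0/L1/L2 = CFHE/AG/- → run C
t=14: L0/L1/L2 = CFHE/AG/- → run C
t=15: L0/L1/L2 = FHE/AG/- → run F
t=16: L0/L1/L2 = FHE/AG/- → run F
t=17: L0/L1/L2 = FHE/AG/- → run F
t=18: L0/L1/L2 = HE/AG/- → run H
t=19: L0/L1/L2 = HE/AG/- → run H
t=20: L0/L1/L2 = HE/AG/- → run H
t=21: L0/L1/L2 = HE/AG/- → run H
t=22: L0/L1/L2 = E/AG/- → run E
t=23: L0/L1/L2 = E/AG/- → run E
t=24: L0/L1/L2 = E/AG/- → run E
t=25: L0/L1/L2 = E/AG/- → run E
t=26: L0/L1/L2 = -/AG/- → run A
t=27: L0/L1/L2 = -/AG/- → run A
t=28: L0/L1/L2 = -/G/- → run G
t=29: L0/L1/L2 = -/G/- → run G
t=30: L0/L1/L2 = -/G/- → run G
t=31: (idle)
t=32: (idle)
t=33: (idle)
t=34: (idle)
t=35: (idle)
t=36: (idle)
t=37: (idle)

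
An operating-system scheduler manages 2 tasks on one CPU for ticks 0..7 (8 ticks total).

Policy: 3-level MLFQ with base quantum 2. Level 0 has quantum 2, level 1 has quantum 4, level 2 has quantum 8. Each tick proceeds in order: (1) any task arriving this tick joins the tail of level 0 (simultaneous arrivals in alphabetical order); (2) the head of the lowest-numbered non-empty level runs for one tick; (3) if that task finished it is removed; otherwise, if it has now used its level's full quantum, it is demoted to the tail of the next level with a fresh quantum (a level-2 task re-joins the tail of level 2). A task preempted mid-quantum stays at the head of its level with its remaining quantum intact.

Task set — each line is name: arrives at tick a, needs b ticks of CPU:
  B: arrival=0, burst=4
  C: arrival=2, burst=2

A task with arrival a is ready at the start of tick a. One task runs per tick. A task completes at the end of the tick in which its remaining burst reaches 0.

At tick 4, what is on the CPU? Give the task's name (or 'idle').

running at tick 4 = B

t=0: L0/L1/L2 = B/-/- → run B
t=1: L0/L1/L2 = B/-/- → run B
t=2: L0/L1/L2 = C/B/- → run C
t=3: L0/L1/L2 = C/B/- → run C
t=4: L0/L1/L2 = -/B/- → run B
t=5: L0/L1/L2 = -/B/- → run B
t=6: (idle)
t=7: (idle)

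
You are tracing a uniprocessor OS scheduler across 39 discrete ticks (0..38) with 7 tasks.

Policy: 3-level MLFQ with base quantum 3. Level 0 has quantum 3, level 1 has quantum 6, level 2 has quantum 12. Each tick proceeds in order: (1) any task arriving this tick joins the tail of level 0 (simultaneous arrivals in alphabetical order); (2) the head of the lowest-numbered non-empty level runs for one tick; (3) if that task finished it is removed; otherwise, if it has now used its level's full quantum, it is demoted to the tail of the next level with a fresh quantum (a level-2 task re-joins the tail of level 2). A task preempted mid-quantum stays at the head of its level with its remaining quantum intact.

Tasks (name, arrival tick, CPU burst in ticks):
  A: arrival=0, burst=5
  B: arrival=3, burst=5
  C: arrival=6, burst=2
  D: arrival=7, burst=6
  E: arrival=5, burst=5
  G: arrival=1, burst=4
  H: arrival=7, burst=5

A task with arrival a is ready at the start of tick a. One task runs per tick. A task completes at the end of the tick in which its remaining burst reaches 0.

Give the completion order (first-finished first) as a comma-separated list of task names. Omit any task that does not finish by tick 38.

t=0: L0/L1/L2 = A/-/- → run A
t=1: L0/L1/L2 = AG/-/- → run A
t=2: L0/L1/L2 = AG/-/- → run A
t=3: L0/L1/L2 = GB/A/- → run G
t=4: L0/L1/L2 = GB/A/- → run G
t=5: L0/L1/L2 = GBE/A/- → run G
t=6: L0/L1/L2 = BEC/AG/- → run B
t=7: L0/L1/L2 = BECDH/AG/- → run B
t=8: L0/L1/L2 = BECDH/AG/- → run B
t=9: L0/L1/L2 = ECDH/AGB/- → run E
t=10: L0/L1/L2 = ECDH/AGB/- → run E
t=11: L0/L1/L2 = ECDH/AGB/- → run E
t=12: L0/L1/L2 = CDH/AGBE/- → run C
t=13: L0/L1/L2 = CDH/AGBE/- → run C
t=14: L0/L1/L2 = DH/AGBE/- → run D
t=15: L0/L1/L2 = DH/AGBE/- → run D
t=16: L0/L1/L2 = DH/AGBE/- → run D
t=17: L0/L1/L2 = H/AGBED/- → run H
t=18: L0/L1/L2 = H/AGBED/- → run H
t=19: L0/L1/L2 = H/AGBED/- → run H
t=20: L0/L1/L2 = -/AGBEDH/- → run A
t=21: L0/L1/L2 = -/AGBEDH/- → run A
t=22: L0/L1/L2 = -/GBEDH/- → run G
t=23: L0/L1/L2 = -/BEDH/- → run B
t=24: L0/L1/L2 = -/BEDH/- → run B
t=25: L0/L1/L2 = -/EDH/- → run E
t=26: L0/L1/L2 = -/EDH/- → run E
t=27: L0/L1/L2 = -/DH/- → run D
t=28: L0/L1/L2 = -/DH/- → run D
t=29: L0/L1/L2 = -/DH/- → run D
t=30: L0/L1/L2 = -/H/- → run H
t=31: L0/L1/L2 = -/H/- → run H
t=32: (idle)
t=33: (idle)
t=34: (idle)
t=35: (idle)
t=36: (idle)
t=37: (idle)
t=38: (idle)

completion order = C, A, G, B, E, D, H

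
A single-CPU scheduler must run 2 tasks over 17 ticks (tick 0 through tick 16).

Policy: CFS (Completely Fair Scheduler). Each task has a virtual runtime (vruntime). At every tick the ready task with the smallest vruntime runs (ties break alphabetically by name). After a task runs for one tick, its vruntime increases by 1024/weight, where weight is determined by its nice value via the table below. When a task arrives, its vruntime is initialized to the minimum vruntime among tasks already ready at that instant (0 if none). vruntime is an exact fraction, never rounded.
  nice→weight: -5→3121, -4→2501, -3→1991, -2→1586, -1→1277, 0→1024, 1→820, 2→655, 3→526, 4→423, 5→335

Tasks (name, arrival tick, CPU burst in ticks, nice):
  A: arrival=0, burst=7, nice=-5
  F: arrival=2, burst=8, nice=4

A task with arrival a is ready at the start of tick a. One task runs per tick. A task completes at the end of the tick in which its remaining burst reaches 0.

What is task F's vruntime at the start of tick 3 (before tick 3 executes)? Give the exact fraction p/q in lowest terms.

vruntime(F, start of tick 3) = 2048/3121

t=0: vr[A=0] → run A
t=1: vr[A=1024/3121] → run A
t=2: vr[A=2048/3121 F=2048/3121] → run A
t=3: vr[A=3072/3121 F=2048/3121] → run F
t=4: vr[A=3072/3121 F=4062208/1320183] → run A
t=5: vr[A=4096/3121 F=4062208/1320183] → run A
t=6: vr[A=5120/3121 F=4062208/1320183] → run A
t=7: vr[A=6144/3121 F=4062208/1320183] → run A
t=8: vr[F=4062208/1320183] → run F
t=9: vr[F=7258112/1320183] → run F
t=10: vr[F=3484672/440061] → run F
t=11: vr[F=13649920/1320183] → run F
t=12: vr[F=16845824/1320183] → run F
t=13: vr[F=6680576/440061] → run F
t=14: vr[F=23237632/1320183] → run F
t=15: (idle)
t=16: (idle)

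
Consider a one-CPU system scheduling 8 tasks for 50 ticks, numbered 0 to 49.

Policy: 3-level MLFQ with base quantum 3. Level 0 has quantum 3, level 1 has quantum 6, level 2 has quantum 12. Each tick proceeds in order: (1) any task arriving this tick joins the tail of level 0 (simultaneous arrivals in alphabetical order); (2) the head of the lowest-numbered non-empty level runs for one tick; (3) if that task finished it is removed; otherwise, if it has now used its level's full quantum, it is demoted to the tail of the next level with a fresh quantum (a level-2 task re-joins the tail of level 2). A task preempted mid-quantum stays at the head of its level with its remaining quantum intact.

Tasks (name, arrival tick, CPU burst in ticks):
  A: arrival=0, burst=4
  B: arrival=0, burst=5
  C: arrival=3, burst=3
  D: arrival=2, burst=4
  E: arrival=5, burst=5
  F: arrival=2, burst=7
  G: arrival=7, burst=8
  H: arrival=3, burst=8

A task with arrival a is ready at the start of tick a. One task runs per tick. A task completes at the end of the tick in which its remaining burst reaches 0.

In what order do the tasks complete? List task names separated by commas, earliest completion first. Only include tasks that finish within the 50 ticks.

completion order = C, A, B, D, F, H, E, G

t=0: L0/L1/L2 = AB/-/- → run A
t=1: L0/L1/L2 = AB/-/- → run A
t=2: L0/L1/L2 = ABDF/-/- → run A
t=3: L0/L1/L2 = BDFCH/A/- → run B
t=4: L0/L1/L2 = BDFCH/A/- → run B
t=5: L0/L1/L2 = BDFCHE/A/- → run B
t=6: L0/L1/L2 = DFCHE/AB/- → run D
t=7: L0/L1/L2 = DFCHEG/AB/- → run D
t=8: L0/L1/L2 = DFCHEG/AB/- → run D
t=9: L0/L1/L2 = FCHEG/ABD/- → run F
t=10: L0/L1/L2 = FCHEG/ABD/- → run F
t=11: L0/L1/L2 = FCHEG/ABD/- → run F
t=12: L0/L1/L2 = CHEG/ABDF/- → run C
t=13: L0/L1/L2 = CHEG/ABDF/- → run C
t=14: L0/L1/L2 = CHEG/ABDF/- → run C
t=15: L0/L1/L2 = HEG/ABDF/- → run H
t=16: L0/L1/L2 = HEG/ABDF/- → run H
t=17: L0/L1/L2 = HEG/ABDF/- → run H
t=18: L0/L1/L2 = EG/ABDFH/- → run E
t=19: L0/L1/L2 = EG/ABDFH/- → run E
t=20: L0/L1/L2 = EG/ABDFH/- → run E
t=21: L0/L1/L2 = G/ABDFHE/- → run G
t=22: L0/L1/L2 = G/ABDFHE/- → run G
t=23: L0/L1/L2 = G/ABDFHE/- → run G
t=24: L0/L1/L2 = -/ABDFHEG/- → run A
t=25: L0/L1/L2 = -/BDFHEG/- → run B
t=26: L0/L1/L2 = -/BDFHEG/- → run B
t=27: L0/L1/L2 = -/DFHEG/- → run D
t=28: L0/L1/L2 = -/FHEG/- → run F
t=29: L0/L1/L2 = -/FHEG/- → run F
t=30: L0/L1/L2 = -/FHEG/- → run F
t=31: L0/L1/L2 = -/FHEG/- → run F
t=32: L0/L1/L2 = -/HEG/- → run H
t=33: L0/L1/L2 = -/HEG/- → run H
t=34: L0/L1/L2 = -/HEG/- → run H
t=35: L0/L1/L2 = -/HEG/- → run H
t=36: L0/L1/L2 = -/HEG/- → run H
t=37: L0/L1/L2 = -/EG/- → run E
t=38: L0/L1/L2 = -/EG/- → run E
t=39: L0/L1/L2 = -/G/- → run G
t=40: L0/L1/L2 = -/G/- → run G
t=41: L0/L1/L2 = -/G/- → run G
t=42: L0/L1/L2 = -/G/- → run G
t=43: L0/L1/L2 = -/G/- → run G
t=44: (idle)
t=45: (idle)
t=46: (idle)
t=47: (idle)
t=48: (idle)
t=49: (idle)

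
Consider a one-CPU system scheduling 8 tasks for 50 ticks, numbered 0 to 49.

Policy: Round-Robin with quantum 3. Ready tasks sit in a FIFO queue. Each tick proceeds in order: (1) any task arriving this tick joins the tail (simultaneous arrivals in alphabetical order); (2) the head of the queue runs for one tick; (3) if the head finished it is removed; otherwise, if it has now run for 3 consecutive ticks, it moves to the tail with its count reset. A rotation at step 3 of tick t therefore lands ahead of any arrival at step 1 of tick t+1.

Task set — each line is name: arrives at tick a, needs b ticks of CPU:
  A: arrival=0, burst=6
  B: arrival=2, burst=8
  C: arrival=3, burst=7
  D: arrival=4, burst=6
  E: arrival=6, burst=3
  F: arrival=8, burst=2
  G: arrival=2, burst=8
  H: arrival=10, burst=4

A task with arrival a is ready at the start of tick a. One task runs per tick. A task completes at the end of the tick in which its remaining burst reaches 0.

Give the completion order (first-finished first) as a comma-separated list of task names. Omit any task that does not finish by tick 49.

completion order = A, E, F, D, B, G, H, C

t=0: queue=[A] q_used=0 → run A
t=1: queue=[A] q_used=1 → run A
t=2: queue=[A,B,G] q_used=2 → run A
t=3: queue=[B,G,A,C] q_used=0 → run B
t=4: queue=[B,G,A,C,D] q_used=1 → run B
t=5: queue=[B,G,A,C,D] q_used=2 → run B
t=6: queue=[G,A,C,D,B,E] q_used=0 → run G
t=7: queue=[G,A,C,D,B,E] q_used=1 → run G
t=8: queue=[G,A,C,D,B,E,F] q_used=2 → run G
t=9: queue=[A,C,D,B,E,F,G] q_used=0 → run A
t=10: queue=[A,C,D,B,E,F,G,H] q_used=1 → run A
t=11: queue=[A,C,D,B,E,F,G,H] q_used=2 → run A
t=12: queue=[C,D,B,E,F,G,H] q_used=0 → run C
t=13: queue=[C,D,B,E,F,G,H] q_used=1 → run C
t=14: queue=[C,D,B,E,F,G,H] q_used=2 → run C
t=15: queue=[D,B,E,F,G,H,C] q_used=0 → run D
t=16: queue=[D,B,E,F,G,H,C] q_used=1 → run D
t=17: queue=[D,B,E,F,G,H,C] q_used=2 → run D
t=18: queue=[B,E,F,G,H,C,D] q_used=0 → run B
t=19: queue=[B,E,F,G,H,C,D] q_used=1 → run B
t=20: queue=[B,E,F,G,H,C,D] q_used=2 → run B
t=21: queue=[E,F,G,H,C,D,B] q_used=0 → run E
t=22: queue=[E,F,G,H,C,D,B] q_used=1 → run E
t=23: queue=[E,F,G,H,C,D,B] q_used=2 → run E
t=24: queue=[F,G,H,C,D,B] q_used=0 → run F
t=25: queue=[F,G,H,C,D,B] q_used=1 → run F
t=26: queue=[G,H,C,D,B] q_used=0 → run G
t=27: queue=[G,H,C,D,B] q_used=1 → run G
t=28: queue=[G,H,C,D,B] q_used=2 → run G
t=29: queue=[H,C,D,B,G] q_used=0 → run H
t=30: queue=[H,C,D,B,G] q_used=1 → run H
t=31: queue=[H,C,D,B,G] q_used=2 → run H
t=32: queue=[C,D,B,G,H] q_used=0 → run C
t=33: queue=[C,D,B,G,H] q_used=1 → run C
t=34: queue=[C,D,B,G,H] q_used=2 → run C
t=35: queue=[D,B,G,H,C] q_used=0 → run D
t=36: queue=[D,B,G,H,C] q_used=1 → run D
t=37: queue=[D,B,G,H,C] q_used=2 → run D
t=38: queue=[B,G,H,C] q_used=0 → run B
t=39: queue=[B,G,H,C] q_used=1 → run B
t=40: queue=[G,H,C] q_used=0 → run G
t=41: queue=[G,H,C] q_used=1 → run G
t=42: queue=[H,C] q_used=0 → run H
t=43: queue=[C] q_used=0 → run C
t=44: (idle)
t=45: (idle)
t=46: (idle)
t=47: (idle)
t=48: (idle)
t=49: (idle)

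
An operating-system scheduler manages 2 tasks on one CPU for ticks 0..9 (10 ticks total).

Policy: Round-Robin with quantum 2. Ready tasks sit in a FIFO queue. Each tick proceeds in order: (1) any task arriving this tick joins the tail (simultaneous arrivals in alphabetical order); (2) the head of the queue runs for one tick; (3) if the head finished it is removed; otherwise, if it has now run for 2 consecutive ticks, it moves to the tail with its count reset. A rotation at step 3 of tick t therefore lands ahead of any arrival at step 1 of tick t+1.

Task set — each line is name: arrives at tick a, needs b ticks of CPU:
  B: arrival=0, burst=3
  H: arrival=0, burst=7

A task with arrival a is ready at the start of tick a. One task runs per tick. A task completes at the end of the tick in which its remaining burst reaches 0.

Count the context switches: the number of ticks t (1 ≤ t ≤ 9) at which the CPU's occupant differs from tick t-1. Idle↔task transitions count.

t=0: queue=[B,H] q_used=0 → run B
t=1: queue=[B,H] q_used=1 → run B
t=2: queue=[H,B] q_used=0 → run H
t=3: queue=[H,B] q_used=1 → run H
t=4: queue=[B,H] q_used=0 → run B
t=5: queue=[H] q_used=0 → run H
t=6: queue=[H] q_used=1 → run H
t=7: queue=[H] q_used=0 → run H
t=8: queue=[H] q_used=1 → run H
t=9: queue=[H] q_used=0 → run H

context switches = 3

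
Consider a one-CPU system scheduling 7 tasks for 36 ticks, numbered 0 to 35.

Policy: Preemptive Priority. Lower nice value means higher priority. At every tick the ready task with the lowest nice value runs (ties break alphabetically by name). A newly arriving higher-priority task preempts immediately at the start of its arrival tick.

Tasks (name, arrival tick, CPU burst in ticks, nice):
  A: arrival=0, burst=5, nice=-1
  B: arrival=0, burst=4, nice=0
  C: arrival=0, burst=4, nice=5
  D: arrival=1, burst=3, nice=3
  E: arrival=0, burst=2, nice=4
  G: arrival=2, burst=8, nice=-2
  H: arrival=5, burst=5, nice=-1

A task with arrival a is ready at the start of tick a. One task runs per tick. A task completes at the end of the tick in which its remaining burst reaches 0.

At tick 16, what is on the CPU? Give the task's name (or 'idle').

running at tick 16 = H

t=0: ready={A,B,C,E} → run A
t=1: ready={A,B,C,D,E} → run A
t=2: ready={A,B,C,D,E,G} → run G
t=3: ready={A,B,C,D,E,G} → run G
t=4: ready={A,B,C,D,E,G} → run G
t=5: ready={A,B,C,D,E,G,H} → run G
t=6: ready={A,B,C,D,E,G,H} → run G
t=7: ready={A,B,C,D,E,G,H} → run G
t=8: ready={A,B,C,D,E,G,H} → run G
t=9: ready={A,B,C,D,E,G,H} → run G
t=10: ready={A,B,C,D,E,H} → run A
t=11: ready={A,B,C,D,E,H} → run A
t=12: ready={A,B,C,D,E,H} → run A
t=13: ready={B,C,D,E,H} → run H
t=14: ready={B,C,D,E,H} → run H
t=15: ready={B,C,D,E,H} → run H
t=16: ready={B,C,D,E,H} → run H
t=17: ready={B,C,D,E,H} → run H
t=18: ready={B,C,D,E} → run B
t=19: ready={B,C,D,E} → run B
t=20: ready={B,C,D,E} → run B
t=21: ready={B,C,D,E} → run B
t=22: ready={C,D,E} → run D
t=23: ready={C,D,E} → run D
t=24: ready={C,D,E} → run D
t=25: ready={C,E} → run E
t=26: ready={C,E} → run E
t=27: ready={C} → run C
t=28: ready={C} → run C
t=29: ready={C} → run C
t=30: ready={C} → run C
t=31: (idle)
t=32: (idle)
t=33: (idle)
t=34: (idle)
t=35: (idle)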